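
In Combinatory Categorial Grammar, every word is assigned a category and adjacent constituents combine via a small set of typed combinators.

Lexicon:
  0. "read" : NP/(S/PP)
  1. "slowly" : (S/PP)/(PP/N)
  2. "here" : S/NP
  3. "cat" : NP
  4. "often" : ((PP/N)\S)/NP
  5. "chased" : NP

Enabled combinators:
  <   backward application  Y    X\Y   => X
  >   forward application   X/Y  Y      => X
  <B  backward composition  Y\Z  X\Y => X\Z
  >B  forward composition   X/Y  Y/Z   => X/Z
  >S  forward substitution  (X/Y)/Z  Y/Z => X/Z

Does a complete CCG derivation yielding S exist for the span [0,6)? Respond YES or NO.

NP/(S/PP) (S/PP)/(PP/N) S/NP NP ((PP/N)\S)/NP NP
CKY chart[0,6] = {NP}; S ∉ chart

NO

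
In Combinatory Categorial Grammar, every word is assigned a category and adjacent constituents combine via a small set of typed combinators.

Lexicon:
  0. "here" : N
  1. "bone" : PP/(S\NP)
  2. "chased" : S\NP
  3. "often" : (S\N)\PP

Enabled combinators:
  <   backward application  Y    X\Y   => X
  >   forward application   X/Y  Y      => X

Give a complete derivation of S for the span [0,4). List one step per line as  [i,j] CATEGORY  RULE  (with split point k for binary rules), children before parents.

[0,1] N  lex  "here"
[1,2] PP/(S\NP)  lex  "bone"
[2,3] S\NP  lex  "chased"
[1,3] PP  >  k=2
[3,4] (S\N)\PP  lex  "often"
[1,4] S\N  <  k=3
[0,4] S  <  k=1

[0,4] S   <
  [0,1] "here" : N
  [1,4] S\N   <
    [1,3] PP   >
      [1,2] "bone" : PP/(S\NP)
      [2,3] "chased" : S\NP
    [3,4] "often" : (S\N)\PP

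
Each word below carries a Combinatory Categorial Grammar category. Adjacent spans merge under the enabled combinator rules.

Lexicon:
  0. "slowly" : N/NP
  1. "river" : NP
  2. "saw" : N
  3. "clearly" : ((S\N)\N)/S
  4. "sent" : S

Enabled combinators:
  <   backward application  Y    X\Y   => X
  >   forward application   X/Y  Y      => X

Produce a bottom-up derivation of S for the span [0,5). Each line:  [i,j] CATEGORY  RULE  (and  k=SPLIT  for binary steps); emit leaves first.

[0,1] N/NP  lex  "slowly"
[1,2] NP  lex  "river"
[0,2] N  >  k=1
[2,3] N  lex  "saw"
[3,4] ((S\N)\N)/S  lex  "clearly"
[4,5] S  lex  "sent"
[3,5] (S\N)\N  >  k=4
[2,5] S\N  <  k=3
[0,5] S  <  k=2

[0,5] S   <
  [0,2] N   >
    [0,1] "slowly" : N/NP
    [1,2] "river" : NP
  [2,5] S\N   <
    [2,3] "saw" : N
    [3,5] (S\N)\N   >
      [3,4] "clearly" : ((S\N)\N)/S
      [4,5] "sent" : S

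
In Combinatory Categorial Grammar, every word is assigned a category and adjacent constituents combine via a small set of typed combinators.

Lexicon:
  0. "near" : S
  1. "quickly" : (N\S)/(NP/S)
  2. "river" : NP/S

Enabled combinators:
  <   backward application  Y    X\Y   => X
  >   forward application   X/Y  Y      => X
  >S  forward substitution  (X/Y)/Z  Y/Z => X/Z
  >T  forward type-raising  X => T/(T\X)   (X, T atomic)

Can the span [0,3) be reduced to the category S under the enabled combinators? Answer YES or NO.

NO

S (N\S)/(NP/S) NP/S
CKY chart[0,3] = {N, N/(N\N), NP/(NP\N), PP/(PP\N), S/(S\N)}; S ∉ chart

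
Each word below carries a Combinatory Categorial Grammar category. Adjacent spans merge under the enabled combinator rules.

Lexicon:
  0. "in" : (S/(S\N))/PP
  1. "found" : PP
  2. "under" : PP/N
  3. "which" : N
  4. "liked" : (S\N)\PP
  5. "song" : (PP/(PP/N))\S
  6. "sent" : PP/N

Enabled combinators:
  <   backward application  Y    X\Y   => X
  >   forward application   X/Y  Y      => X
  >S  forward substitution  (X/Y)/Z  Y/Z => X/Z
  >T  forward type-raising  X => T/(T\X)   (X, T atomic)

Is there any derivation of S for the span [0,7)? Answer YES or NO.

(S/(S\N))/PP PP PP/N N (S\N)\PP (PP/(PP/N))\S PP/N
CKY chart[0,7] = {N/(N\PP), NP/(NP\PP), PP, PP/(PP\PP), S/(S\PP)}; S ∉ chart

NO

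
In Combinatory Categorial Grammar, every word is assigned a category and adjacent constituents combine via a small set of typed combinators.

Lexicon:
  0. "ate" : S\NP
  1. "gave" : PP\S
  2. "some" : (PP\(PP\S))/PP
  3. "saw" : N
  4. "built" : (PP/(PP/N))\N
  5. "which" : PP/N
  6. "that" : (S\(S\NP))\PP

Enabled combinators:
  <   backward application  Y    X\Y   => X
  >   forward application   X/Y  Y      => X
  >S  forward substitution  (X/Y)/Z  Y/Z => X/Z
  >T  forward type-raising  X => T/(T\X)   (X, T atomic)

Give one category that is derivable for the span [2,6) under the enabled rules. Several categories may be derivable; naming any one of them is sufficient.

[0,7] S   <
  [0,1] "ate" : S\NP
  [1,7] S\(S\NP)   <
    [1,6] PP   <
      [1,2] "gave" : PP\S
      [2,6] PP\(PP\S)   >
        [2,3] "some" : (PP\(PP\S))/PP
        [3,6] PP   >
          [3,5] PP/(PP/N)   <
            [3,4] "saw" : N
            [4,5] "built" : (PP/(PP/N))\N
          [5,6] "which" : PP/N
    [6,7] "that" : (S\(S\NP))\PP

PP\(PP\S)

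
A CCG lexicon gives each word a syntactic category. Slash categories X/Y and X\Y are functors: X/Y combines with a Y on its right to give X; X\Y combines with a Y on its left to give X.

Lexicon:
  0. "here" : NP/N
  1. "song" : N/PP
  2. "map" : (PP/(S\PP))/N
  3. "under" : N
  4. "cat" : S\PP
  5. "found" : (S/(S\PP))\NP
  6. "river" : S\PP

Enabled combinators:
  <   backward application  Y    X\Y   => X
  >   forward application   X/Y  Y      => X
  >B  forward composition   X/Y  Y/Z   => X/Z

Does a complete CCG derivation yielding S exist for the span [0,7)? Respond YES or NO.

YES

[0,7] S   >
  [0,6] S/(S\PP)   <
    [0,5] NP   >
      [0,2] NP/PP   >B
        [0,1] "here" : NP/N
        [1,2] "song" : N/PP
      [2,5] PP   >
        [2,4] PP/(S\PP)   >
          [2,3] "map" : (PP/(S\PP))/N
          [3,4] "under" : N
        [4,5] "cat" : S\PP
    [5,6] "found" : (S/(S\PP))\NP
  [6,7] "river" : S\PP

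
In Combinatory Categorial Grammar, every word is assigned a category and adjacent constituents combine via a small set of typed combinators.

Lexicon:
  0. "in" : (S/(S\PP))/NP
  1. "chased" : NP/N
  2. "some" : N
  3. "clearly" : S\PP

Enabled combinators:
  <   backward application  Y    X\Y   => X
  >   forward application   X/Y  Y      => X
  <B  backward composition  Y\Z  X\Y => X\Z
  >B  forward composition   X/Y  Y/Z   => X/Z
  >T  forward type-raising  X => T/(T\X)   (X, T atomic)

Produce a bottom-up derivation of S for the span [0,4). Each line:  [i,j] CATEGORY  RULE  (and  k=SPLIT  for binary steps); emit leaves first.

[0,4] S   >
  [0,3] S/(S\PP)   >
    [0,1] "in" : (S/(S\PP))/NP
    [1,3] NP   >
      [1,2] "chased" : NP/N
      [2,3] "some" : N
  [3,4] "clearly" : S\PP

[0,1] (S/(S\PP))/NP  lex  "in"
[1,2] NP/N  lex  "chased"
[2,3] N  lex  "some"
[1,3] NP  >  k=2
[0,3] S/(S\PP)  >  k=1
[3,4] S\PP  lex  "clearly"
[0,4] S  >  k=3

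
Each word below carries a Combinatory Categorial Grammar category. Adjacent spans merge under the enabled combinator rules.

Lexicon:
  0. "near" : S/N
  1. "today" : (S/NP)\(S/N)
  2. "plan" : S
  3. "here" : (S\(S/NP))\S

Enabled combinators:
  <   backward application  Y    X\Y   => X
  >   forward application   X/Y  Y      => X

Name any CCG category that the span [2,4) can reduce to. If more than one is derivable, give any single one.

[0,4] S   <
  [0,2] S/NP   <
    [0,1] "near" : S/N
    [1,2] "today" : (S/NP)\(S/N)
  [2,4] S\(S/NP)   <
    [2,3] "plan" : S
    [3,4] "here" : (S\(S/NP))\S

S\(S/NP)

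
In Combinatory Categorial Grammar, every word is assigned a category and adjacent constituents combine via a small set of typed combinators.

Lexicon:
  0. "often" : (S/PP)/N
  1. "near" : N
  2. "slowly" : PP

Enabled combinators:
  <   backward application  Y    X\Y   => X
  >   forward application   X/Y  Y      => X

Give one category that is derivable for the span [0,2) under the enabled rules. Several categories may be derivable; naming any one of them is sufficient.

[0,3] S   >
  [0,2] S/PP   >
    [0,1] "often" : (S/PP)/N
    [1,2] "near" : N
  [2,3] "slowly" : PP

S/PP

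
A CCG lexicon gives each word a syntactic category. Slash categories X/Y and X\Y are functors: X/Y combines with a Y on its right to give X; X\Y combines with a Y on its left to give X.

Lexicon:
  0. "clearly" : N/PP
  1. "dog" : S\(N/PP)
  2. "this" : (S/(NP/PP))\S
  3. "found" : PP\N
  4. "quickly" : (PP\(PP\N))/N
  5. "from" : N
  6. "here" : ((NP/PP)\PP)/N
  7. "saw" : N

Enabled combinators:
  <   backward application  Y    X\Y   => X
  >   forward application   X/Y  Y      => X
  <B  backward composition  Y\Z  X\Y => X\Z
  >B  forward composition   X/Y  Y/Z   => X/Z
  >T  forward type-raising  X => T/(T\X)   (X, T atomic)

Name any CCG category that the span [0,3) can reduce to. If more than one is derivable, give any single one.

[0,8] S   >
  [0,3] S/(NP/PP)   <
    [0,2] S   <
      [0,1] "clearly" : N/PP
      [1,2] "dog" : S\(N/PP)
    [2,3] "this" : (S/(NP/PP))\S
  [3,8] NP/PP   <
    [3,6] PP   <
      [3,4] "found" : PP\N
      [4,6] PP\(PP\N)   >
        [4,5] "quickly" : (PP\(PP\N))/N
        [5,6] "from" : N
    [6,8] (NP/PP)\PP   >
      [6,7] "here" : ((NP/PP)\PP)/N
      [7,8] "saw" : N

S/(NP/PP)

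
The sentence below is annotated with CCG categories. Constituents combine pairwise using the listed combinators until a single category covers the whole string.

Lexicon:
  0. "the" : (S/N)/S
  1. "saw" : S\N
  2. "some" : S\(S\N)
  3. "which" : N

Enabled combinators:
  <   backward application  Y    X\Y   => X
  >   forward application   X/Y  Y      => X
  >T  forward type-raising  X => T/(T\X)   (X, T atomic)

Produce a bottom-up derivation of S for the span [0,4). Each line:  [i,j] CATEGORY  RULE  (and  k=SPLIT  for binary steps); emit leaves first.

[0,4] S   >
  [0,3] S/N   >
    [0,1] "the" : (S/N)/S
    [1,3] S   <
      [1,2] "saw" : S\N
      [2,3] "some" : S\(S\N)
  [3,4] "which" : N

[0,1] (S/N)/S  lex  "the"
[1,2] S\N  lex  "saw"
[2,3] S\(S\N)  lex  "some"
[1,3] S  <  k=2
[0,3] S/N  >  k=1
[3,4] N  lex  "which"
[0,4] S  >  k=3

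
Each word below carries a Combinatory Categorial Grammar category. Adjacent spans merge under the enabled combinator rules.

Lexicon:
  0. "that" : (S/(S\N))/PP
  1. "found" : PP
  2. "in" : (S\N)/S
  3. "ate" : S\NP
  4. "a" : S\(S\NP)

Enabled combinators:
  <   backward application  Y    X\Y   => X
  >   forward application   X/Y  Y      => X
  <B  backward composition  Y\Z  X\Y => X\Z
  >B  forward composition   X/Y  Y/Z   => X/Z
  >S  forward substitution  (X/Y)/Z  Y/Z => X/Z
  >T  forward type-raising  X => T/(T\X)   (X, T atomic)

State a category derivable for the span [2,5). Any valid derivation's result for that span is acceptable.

S\N

[0,5] S   >
  [0,2] S/(S\N)   >
    [0,1] "that" : (S/(S\N))/PP
    [1,2] "found" : PP
  [2,5] S\N   >
    [2,3] "in" : (S\N)/S
    [3,5] S   <
      [3,4] "ate" : S\NP
      [4,5] "a" : S\(S\NP)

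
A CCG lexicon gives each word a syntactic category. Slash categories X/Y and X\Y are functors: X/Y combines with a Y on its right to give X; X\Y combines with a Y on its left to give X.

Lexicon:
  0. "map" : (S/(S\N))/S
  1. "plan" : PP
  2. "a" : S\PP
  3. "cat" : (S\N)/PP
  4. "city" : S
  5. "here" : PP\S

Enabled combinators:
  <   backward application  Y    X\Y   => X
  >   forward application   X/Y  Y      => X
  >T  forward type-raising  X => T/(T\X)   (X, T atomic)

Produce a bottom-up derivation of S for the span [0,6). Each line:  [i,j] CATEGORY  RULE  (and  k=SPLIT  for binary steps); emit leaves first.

[0,1] (S/(S\N))/S  lex  "map"
[1,2] PP  lex  "plan"
[2,3] S\PP  lex  "a"
[1,3] S  <  k=2
[0,3] S/(S\N)  >  k=1
[3,4] (S\N)/PP  lex  "cat"
[4,5] S  lex  "city"
[4,5] PP/(PP\S)  >T
[5,6] PP\S  lex  "here"
[4,6] PP  >  k=5
[3,6] S\N  >  k=4
[0,6] S  >  k=3

[0,6] S   >
  [0,3] S/(S\N)   >
    [0,1] "map" : (S/(S\N))/S
    [1,3] S   <
      [1,2] "plan" : PP
      [2,3] "a" : S\PP
  [3,6] S\N   >
    [3,4] "cat" : (S\N)/PP
    [4,6] PP   >
      [4,5] PP/(PP\S)   >T
        [4,5] "city" : S
      [5,6] "here" : PP\S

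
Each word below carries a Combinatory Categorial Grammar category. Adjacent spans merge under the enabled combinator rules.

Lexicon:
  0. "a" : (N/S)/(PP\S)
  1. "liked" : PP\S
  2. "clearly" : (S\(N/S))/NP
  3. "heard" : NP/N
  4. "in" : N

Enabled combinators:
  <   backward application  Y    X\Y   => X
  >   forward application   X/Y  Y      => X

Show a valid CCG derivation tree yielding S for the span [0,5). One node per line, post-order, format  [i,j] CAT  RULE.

[0,1] (N/S)/(PP\S)  lex  "a"
[1,2] PP\S  lex  "liked"
[0,2] N/S  >  k=1
[2,3] (S\(N/S))/NP  lex  "clearly"
[3,4] NP/N  lex  "heard"
[4,5] N  lex  "in"
[3,5] NP  >  k=4
[2,5] S\(N/S)  >  k=3
[0,5] S  <  k=2

[0,5] S   <
  [0,2] N/S   >
    [0,1] "a" : (N/S)/(PP\S)
    [1,2] "liked" : PP\S
  [2,5] S\(N/S)   >
    [2,3] "clearly" : (S\(N/S))/NP
    [3,5] NP   >
      [3,4] "heard" : NP/N
      [4,5] "in" : N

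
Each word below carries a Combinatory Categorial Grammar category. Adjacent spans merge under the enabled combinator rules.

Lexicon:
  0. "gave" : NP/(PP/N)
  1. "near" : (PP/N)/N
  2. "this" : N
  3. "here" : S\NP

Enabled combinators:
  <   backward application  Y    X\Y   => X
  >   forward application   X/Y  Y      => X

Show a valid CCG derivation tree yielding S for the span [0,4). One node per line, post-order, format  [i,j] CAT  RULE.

[0,4] S   <
  [0,3] NP   >
    [0,1] "gave" : NP/(PP/N)
    [1,3] PP/N   >
      [1,2] "near" : (PP/N)/N
      [2,3] "this" : N
  [3,4] "here" : S\NP

[0,1] NP/(PP/N)  lex  "gave"
[1,2] (PP/N)/N  lex  "near"
[2,3] N  lex  "this"
[1,3] PP/N  >  k=2
[0,3] NP  >  k=1
[3,4] S\NP  lex  "here"
[0,4] S  <  k=3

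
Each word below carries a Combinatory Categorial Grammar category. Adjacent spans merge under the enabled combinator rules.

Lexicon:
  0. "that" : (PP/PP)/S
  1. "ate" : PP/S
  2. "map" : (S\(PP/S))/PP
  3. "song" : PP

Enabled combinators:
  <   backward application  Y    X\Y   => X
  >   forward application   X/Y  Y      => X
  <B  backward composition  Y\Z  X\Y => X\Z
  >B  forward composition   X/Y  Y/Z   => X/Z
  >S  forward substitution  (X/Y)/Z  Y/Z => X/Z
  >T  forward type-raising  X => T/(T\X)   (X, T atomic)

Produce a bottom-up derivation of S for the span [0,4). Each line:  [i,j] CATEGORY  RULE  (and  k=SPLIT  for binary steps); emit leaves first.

[0,1] (PP/PP)/S  lex  "that"
[1,2] PP/S  lex  "ate"
[0,2] PP/S  >S  k=1
[2,3] (S\(PP/S))/PP  lex  "map"
[3,4] PP  lex  "song"
[2,4] S\(PP/S)  >  k=3
[0,4] S  <  k=2

[0,4] S   <
  [0,2] PP/S   >S
    [0,1] "that" : (PP/PP)/S
    [1,2] "ate" : PP/S
  [2,4] S\(PP/S)   >
    [2,3] "map" : (S\(PP/S))/PP
    [3,4] "song" : PP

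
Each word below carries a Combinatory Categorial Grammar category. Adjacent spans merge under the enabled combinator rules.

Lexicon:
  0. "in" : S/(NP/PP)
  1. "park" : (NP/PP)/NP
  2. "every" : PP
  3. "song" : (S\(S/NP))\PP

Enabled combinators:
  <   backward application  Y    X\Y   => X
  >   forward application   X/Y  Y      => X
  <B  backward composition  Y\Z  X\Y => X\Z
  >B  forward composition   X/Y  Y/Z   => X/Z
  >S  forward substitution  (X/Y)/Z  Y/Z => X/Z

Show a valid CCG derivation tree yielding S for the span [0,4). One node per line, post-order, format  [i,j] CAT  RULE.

[0,1] S/(NP/PP)  lex  "in"
[1,2] (NP/PP)/NP  lex  "park"
[0,2] S/NP  >B  k=1
[2,3] PP  lex  "every"
[3,4] (S\(S/NP))\PP  lex  "song"
[2,4] S\(S/NP)  <  k=3
[0,4] S  <  k=2

[0,4] S   <
  [0,2] S/NP   >B
    [0,1] "in" : S/(NP/PP)
    [1,2] "park" : (NP/PP)/NP
  [2,4] S\(S/NP)   <
    [2,3] "every" : PP
    [3,4] "song" : (S\(S/NP))\PP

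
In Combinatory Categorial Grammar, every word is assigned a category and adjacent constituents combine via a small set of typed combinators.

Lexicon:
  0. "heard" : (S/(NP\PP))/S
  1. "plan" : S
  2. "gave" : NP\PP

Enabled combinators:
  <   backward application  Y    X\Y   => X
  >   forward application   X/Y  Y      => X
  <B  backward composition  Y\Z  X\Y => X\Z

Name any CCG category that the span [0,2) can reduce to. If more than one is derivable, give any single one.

S/(NP\PP)

[0,3] S   >
  [0,2] S/(NP\PP)   >
    [0,1] "heard" : (S/(NP\PP))/S
    [1,2] "plan" : S
  [2,3] "gave" : NP\PP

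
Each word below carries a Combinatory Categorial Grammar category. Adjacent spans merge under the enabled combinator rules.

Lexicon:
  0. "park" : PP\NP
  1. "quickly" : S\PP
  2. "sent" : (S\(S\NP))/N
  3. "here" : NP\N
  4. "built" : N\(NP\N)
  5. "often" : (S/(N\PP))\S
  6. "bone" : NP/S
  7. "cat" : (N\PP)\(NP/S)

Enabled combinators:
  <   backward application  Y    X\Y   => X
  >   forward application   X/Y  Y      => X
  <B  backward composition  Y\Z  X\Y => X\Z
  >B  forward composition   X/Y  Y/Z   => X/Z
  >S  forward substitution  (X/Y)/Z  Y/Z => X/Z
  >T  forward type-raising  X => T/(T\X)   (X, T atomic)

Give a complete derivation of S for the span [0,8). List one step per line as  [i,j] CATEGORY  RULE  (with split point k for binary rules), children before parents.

[0,1] PP\NP  lex  "park"
[1,2] S\PP  lex  "quickly"
[0,2] S\NP  <B  k=1
[2,3] (S\(S\NP))/N  lex  "sent"
[3,4] NP\N  lex  "here"
[4,5] N\(NP\N)  lex  "built"
[3,5] N  <  k=4
[2,5] S\(S\NP)  >  k=3
[0,5] S  <  k=2
[5,6] (S/(N\PP))\S  lex  "often"
[0,6] S/(N\PP)  <  k=5
[6,7] NP/S  lex  "bone"
[7,8] (N\PP)\(NP/S)  lex  "cat"
[6,8] N\PP  <  k=7
[0,8] S  >  k=6

[0,8] S   >
  [0,6] S/(N\PP)   <
    [0,5] S   <
      [0,2] S\NP   <B
        [0,1] "park" : PP\NP
        [1,2] "quickly" : S\PP
      [2,5] S\(S\NP)   >
        [2,3] "sent" : (S\(S\NP))/N
        [3,5] N   <
          [3,4] "here" : NP\N
          [4,5] "built" : N\(NP\N)
    [5,6] "often" : (S/(N\PP))\S
  [6,8] N\PP   <
    [6,7] "bone" : NP/S
    [7,8] "cat" : (N\PP)\(NP/S)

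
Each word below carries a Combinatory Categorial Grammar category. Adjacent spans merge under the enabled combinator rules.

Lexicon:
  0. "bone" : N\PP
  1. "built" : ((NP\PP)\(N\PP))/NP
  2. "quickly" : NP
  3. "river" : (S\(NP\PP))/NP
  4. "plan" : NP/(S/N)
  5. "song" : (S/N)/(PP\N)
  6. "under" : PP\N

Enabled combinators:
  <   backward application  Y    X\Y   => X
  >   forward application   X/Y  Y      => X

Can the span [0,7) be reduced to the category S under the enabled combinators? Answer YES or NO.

[0,7] S   <
  [0,3] NP\PP   <
    [0,1] "bone" : N\PP
    [1,3] (NP\PP)\(N\PP)   >
      [1,2] "built" : ((NP\PP)\(N\PP))/NP
      [2,3] "quickly" : NP
  [3,7] S\(NP\PP)   >
    [3,4] "river" : (S\(NP\PP))/NP
    [4,7] NP   >
      [4,5] "plan" : NP/(S/N)
      [5,7] S/N   >
        [5,6] "song" : (S/N)/(PP\N)
        [6,7] "under" : PP\N

YES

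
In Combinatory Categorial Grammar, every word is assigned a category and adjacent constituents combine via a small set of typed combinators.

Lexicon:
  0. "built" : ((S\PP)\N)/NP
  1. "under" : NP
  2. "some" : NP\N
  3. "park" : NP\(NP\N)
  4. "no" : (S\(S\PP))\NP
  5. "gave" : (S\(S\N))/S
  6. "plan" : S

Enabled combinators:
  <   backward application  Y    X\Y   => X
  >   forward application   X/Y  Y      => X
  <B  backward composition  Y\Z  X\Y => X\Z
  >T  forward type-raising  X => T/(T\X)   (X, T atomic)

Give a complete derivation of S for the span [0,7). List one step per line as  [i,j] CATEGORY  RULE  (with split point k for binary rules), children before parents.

[0,1] ((S\PP)\N)/NP  lex  "built"
[1,2] NP  lex  "under"
[0,2] (S\PP)\N  >  k=1
[2,3] NP\N  lex  "some"
[3,4] NP\(NP\N)  lex  "park"
[2,4] NP  <  k=3
[4,5] (S\(S\PP))\NP  lex  "no"
[2,5] S\(S\PP)  <  k=4
[0,5] S\N  <B  k=2
[5,6] (S\(S\N))/S  lex  "gave"
[6,7] S  lex  "plan"
[5,7] S\(S\N)  >  k=6
[0,7] S  <  k=5

[0,7] S   <
  [0,5] S\N   <B
    [0,2] (S\PP)\N   >
      [0,1] "built" : ((S\PP)\N)/NP
      [1,2] "under" : NP
    [2,5] S\(S\PP)   <
      [2,4] NP   <
        [2,3] "some" : NP\N
        [3,4] "park" : NP\(NP\N)
      [4,5] "no" : (S\(S\PP))\NP
  [5,7] S\(S\N)   >
    [5,6] "gave" : (S\(S\N))/S
    [6,7] "plan" : S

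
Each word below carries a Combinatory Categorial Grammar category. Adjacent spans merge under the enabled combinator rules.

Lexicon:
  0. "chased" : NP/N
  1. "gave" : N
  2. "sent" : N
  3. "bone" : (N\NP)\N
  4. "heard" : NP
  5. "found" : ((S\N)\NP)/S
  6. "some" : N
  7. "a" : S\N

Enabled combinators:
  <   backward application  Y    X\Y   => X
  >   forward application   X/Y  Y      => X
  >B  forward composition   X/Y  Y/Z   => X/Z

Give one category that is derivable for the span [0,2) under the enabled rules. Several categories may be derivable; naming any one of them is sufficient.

NP

[0,8] S   <
  [0,4] N   <
    [0,2] NP   >
      [0,1] "chased" : NP/N
      [1,2] "gave" : N
    [2,4] N\NP   <
      [2,3] "sent" : N
      [3,4] "bone" : (N\NP)\N
  [4,8] S\N   <
    [4,5] "heard" : NP
    [5,8] (S\N)\NP   >
      [5,6] "found" : ((S\N)\NP)/S
      [6,8] S   <
        [6,7] "some" : N
        [7,8] "a" : S\N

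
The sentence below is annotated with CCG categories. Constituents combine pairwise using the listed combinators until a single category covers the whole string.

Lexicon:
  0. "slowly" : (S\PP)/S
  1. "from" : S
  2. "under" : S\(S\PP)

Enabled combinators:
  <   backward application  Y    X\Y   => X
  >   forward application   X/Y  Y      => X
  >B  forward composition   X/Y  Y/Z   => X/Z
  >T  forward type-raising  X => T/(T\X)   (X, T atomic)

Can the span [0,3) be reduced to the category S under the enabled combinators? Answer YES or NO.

YES

[0,3] S   <
  [0,2] S\PP   >
    [0,1] "slowly" : (S\PP)/S
    [1,2] "from" : S
  [2,3] "under" : S\(S\PP)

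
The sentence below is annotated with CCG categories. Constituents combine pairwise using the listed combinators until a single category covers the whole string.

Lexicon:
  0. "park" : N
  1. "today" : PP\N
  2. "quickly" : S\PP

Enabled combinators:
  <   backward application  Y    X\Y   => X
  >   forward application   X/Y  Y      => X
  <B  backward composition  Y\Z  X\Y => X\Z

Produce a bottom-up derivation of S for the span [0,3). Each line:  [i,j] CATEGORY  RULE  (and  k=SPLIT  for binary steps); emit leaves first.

[0,3] S   <
  [0,1] "park" : N
  [1,3] S\N   <B
    [1,2] "today" : PP\N
    [2,3] "quickly" : S\PP

[0,1] N  lex  "park"
[1,2] PP\N  lex  "today"
[2,3] S\PP  lex  "quickly"
[1,3] S\N  <B  k=2
[0,3] S  <  k=1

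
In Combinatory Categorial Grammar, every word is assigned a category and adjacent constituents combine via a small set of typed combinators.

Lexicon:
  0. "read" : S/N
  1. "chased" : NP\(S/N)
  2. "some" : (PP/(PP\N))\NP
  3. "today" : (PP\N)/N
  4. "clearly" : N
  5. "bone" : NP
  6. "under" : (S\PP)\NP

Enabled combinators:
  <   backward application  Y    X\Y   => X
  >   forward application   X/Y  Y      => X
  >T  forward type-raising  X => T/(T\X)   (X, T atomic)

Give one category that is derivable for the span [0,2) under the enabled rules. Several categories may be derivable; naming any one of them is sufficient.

[0,7] S   <
  [0,5] PP   >
    [0,3] PP/(PP\N)   <
      [0,2] NP   <
        [0,1] "read" : S/N
        [1,2] "chased" : NP\(S/N)
      [2,3] "some" : (PP/(PP\N))\NP
    [3,5] PP\N   >
      [3,4] "today" : (PP\N)/N
      [4,5] "clearly" : N
  [5,7] S\PP   <
    [5,6] "bone" : NP
    [6,7] "under" : (S\PP)\NP

NP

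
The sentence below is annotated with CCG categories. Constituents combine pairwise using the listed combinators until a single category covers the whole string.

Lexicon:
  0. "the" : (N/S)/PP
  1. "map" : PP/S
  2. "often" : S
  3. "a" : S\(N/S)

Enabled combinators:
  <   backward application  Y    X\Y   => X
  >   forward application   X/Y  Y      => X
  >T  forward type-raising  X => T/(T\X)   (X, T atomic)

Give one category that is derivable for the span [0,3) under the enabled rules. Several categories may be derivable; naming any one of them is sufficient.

[0,4] S   <
  [0,3] N/S   >
    [0,1] "the" : (N/S)/PP
    [1,3] PP   >
      [1,2] "map" : PP/S
      [2,3] "often" : S
  [3,4] "a" : S\(N/S)

N/S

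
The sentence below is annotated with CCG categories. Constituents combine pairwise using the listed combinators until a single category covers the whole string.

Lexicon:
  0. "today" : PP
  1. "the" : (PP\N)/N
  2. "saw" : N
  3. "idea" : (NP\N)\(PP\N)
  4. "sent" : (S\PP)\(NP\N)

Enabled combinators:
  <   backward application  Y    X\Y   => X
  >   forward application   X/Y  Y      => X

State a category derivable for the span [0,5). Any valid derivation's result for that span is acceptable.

S

[0,5] S   <
  [0,1] "today" : PP
  [1,5] S\PP   <
    [1,4] NP\N   <
      [1,3] PP\N   >
        [1,2] "the" : (PP\N)/N
        [2,3] "saw" : N
      [3,4] "idea" : (NP\N)\(PP\N)
    [4,5] "sent" : (S\PP)\(NP\N)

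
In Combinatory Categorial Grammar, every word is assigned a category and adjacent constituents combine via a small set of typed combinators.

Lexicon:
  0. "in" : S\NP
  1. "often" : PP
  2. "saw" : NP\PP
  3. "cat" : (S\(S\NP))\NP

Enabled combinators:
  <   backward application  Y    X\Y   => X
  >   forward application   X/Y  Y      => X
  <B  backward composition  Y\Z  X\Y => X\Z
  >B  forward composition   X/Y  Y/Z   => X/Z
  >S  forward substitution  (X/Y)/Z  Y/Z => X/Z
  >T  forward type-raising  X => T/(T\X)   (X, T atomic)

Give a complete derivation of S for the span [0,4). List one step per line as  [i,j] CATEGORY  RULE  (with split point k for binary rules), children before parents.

[0,1] S\NP  lex  "in"
[1,2] PP  lex  "often"
[1,2] NP/(NP\PP)  >T
[2,3] NP\PP  lex  "saw"
[1,3] NP  >  k=2
[3,4] (S\(S\NP))\NP  lex  "cat"
[1,4] S\(S\NP)  <  k=3
[0,4] S  <  k=1

[0,4] S   <
  [0,1] "in" : S\NP
  [1,4] S\(S\NP)   <
    [1,3] NP   >
      [1,2] NP/(NP\PP)   >T
        [1,2] "often" : PP
      [2,3] "saw" : NP\PP
    [3,4] "cat" : (S\(S\NP))\NP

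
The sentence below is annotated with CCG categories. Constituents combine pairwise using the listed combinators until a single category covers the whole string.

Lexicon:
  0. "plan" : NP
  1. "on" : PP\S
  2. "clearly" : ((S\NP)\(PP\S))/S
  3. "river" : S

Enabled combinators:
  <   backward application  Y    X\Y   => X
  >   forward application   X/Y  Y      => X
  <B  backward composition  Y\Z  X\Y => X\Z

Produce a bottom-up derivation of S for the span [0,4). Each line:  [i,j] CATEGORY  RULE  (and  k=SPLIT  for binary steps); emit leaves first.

[0,4] S   <
  [0,1] "plan" : NP
  [1,4] S\NP   <
    [1,2] "on" : PP\S
    [2,4] (S\NP)\(PP\S)   >
      [2,3] "clearly" : ((S\NP)\(PP\S))/S
      [3,4] "river" : S

[0,1] NP  lex  "plan"
[1,2] PP\S  lex  "on"
[2,3] ((S\NP)\(PP\S))/S  lex  "clearly"
[3,4] S  lex  "river"
[2,4] (S\NP)\(PP\S)  >  k=3
[1,4] S\NP  <  k=2
[0,4] S  <  k=1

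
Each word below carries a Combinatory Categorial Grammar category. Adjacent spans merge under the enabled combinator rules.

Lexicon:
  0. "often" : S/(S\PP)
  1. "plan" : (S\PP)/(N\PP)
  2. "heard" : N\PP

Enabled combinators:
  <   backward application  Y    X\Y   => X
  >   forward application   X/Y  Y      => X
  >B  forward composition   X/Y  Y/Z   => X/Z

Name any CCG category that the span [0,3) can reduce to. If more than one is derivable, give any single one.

S

[0,3] S   >
  [0,1] "often" : S/(S\PP)
  [1,3] S\PP   >
    [1,2] "plan" : (S\PP)/(N\PP)
    [2,3] "heard" : N\PP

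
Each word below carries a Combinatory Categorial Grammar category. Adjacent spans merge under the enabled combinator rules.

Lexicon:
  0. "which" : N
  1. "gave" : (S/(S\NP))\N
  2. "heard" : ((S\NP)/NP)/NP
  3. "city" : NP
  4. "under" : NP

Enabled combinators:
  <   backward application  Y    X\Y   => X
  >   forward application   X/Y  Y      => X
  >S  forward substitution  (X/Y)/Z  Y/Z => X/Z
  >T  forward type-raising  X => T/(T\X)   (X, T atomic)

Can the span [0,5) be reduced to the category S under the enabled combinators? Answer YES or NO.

[0,5] S   >
  [0,2] S/(S\NP)   <
    [0,1] "which" : N
    [1,2] "gave" : (S/(S\NP))\N
  [2,5] S\NP   >
    [2,4] (S\NP)/NP   >
      [2,3] "heard" : ((S\NP)/NP)/NP
      [3,4] "city" : NP
    [4,5] "under" : NP

YES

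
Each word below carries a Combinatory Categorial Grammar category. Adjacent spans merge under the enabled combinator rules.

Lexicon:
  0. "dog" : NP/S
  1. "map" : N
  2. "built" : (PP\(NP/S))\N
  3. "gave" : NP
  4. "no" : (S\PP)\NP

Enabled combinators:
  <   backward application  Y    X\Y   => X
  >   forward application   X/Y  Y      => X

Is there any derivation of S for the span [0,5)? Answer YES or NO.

YES

[0,5] S   <
  [0,3] PP   <
    [0,1] "dog" : NP/S
    [1,3] PP\(NP/S)   <
      [1,2] "map" : N
      [2,3] "built" : (PP\(NP/S))\N
  [3,5] S\PP   <
    [3,4] "gave" : NP
    [4,5] "no" : (S\PP)\NP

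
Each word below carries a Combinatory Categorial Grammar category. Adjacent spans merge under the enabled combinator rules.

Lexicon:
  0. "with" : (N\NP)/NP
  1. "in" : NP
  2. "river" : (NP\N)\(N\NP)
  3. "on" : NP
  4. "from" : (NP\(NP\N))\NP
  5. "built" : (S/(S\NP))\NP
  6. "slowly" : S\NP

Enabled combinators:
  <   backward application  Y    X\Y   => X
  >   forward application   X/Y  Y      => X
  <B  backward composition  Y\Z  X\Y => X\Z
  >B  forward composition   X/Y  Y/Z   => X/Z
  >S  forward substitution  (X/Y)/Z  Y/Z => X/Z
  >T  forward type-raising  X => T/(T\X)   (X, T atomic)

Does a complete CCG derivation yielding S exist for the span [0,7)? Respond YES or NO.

YES

[0,7] S   >
  [0,6] S/(S\NP)   <
    [0,5] NP   <
      [0,3] NP\N   <
        [0,2] N\NP   >
          [0,1] "with" : (N\NP)/NP
          [1,2] "in" : NP
        [2,3] "river" : (NP\N)\(N\NP)
      [3,5] NP\(NP\N)   <
        [3,4] "on" : NP
        [4,5] "from" : (NP\(NP\N))\NP
    [5,6] "built" : (S/(S\NP))\NP
  [6,7] "slowly" : S\NP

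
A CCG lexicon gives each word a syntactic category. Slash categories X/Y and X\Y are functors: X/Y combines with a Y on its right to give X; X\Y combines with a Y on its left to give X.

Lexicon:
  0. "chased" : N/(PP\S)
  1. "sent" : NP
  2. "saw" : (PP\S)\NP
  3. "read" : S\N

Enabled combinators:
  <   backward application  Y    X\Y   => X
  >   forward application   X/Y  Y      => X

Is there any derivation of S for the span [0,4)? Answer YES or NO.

YES

[0,4] S   <
  [0,3] N   >
    [0,1] "chased" : N/(PP\S)
    [1,3] PP\S   <
      [1,2] "sent" : NP
      [2,3] "saw" : (PP\S)\NP
  [3,4] "read" : S\N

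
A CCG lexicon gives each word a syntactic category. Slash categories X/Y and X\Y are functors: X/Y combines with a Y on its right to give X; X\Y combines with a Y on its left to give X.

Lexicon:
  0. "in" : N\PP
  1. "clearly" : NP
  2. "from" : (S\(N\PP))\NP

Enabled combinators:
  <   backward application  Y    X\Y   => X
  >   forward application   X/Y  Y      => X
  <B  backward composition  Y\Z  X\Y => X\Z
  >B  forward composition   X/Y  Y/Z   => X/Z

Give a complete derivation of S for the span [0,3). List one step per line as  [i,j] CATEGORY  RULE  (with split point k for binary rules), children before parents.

[0,3] S   <
  [0,1] "in" : N\PP
  [1,3] S\(N\PP)   <
    [1,2] "clearly" : NP
    [2,3] "from" : (S\(N\PP))\NP

[0,1] N\PP  lex  "in"
[1,2] NP  lex  "clearly"
[2,3] (S\(N\PP))\NP  lex  "from"
[1,3] S\(N\PP)  <  k=2
[0,3] S  <  k=1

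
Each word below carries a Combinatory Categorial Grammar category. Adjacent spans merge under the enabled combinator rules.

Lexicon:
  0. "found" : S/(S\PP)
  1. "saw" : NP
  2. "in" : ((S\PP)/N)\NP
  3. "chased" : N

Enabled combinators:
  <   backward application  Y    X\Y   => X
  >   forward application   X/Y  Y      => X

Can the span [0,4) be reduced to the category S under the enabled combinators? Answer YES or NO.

YES

[0,4] S   >
  [0,1] "found" : S/(S\PP)
  [1,4] S\PP   >
    [1,3] (S\PP)/N   <
      [1,2] "saw" : NP
      [2,3] "in" : ((S\PP)/N)\NP
    [3,4] "chased" : N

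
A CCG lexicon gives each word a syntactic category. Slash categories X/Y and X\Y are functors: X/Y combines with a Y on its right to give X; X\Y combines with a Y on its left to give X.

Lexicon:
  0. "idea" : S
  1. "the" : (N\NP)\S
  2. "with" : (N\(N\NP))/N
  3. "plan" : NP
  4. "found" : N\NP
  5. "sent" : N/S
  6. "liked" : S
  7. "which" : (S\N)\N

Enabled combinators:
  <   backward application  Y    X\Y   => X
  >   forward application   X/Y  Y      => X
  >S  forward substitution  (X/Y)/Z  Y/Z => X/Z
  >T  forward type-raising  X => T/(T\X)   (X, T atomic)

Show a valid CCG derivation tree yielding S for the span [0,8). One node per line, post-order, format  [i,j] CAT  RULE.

[0,1] S  lex  "idea"
[1,2] (N\NP)\S  lex  "the"
[0,2] N\NP  <  k=1
[2,3] (N\(N\NP))/N  lex  "with"
[3,4] NP  lex  "plan"
[4,5] N\NP  lex  "found"
[3,5] N  <  k=4
[2,5] N\(N\NP)  >  k=3
[0,5] N  <  k=2
[5,6] N/S  lex  "sent"
[6,7] S  lex  "liked"
[5,7] N  >  k=6
[7,8] (S\N)\N  lex  "which"
[5,8] S\N  <  k=7
[0,8] S  <  k=5

[0,8] S   <
  [0,5] N   <
    [0,2] N\NP   <
      [0,1] "idea" : S
      [1,2] "the" : (N\NP)\S
    [2,5] N\(N\NP)   >
      [2,3] "with" : (N\(N\NP))/N
      [3,5] N   <
        [3,4] "plan" : NP
        [4,5] "found" : N\NP
  [5,8] S\N   <
    [5,7] N   >
      [5,6] "sent" : N/S
      [6,7] "liked" : S
    [7,8] "which" : (S\N)\N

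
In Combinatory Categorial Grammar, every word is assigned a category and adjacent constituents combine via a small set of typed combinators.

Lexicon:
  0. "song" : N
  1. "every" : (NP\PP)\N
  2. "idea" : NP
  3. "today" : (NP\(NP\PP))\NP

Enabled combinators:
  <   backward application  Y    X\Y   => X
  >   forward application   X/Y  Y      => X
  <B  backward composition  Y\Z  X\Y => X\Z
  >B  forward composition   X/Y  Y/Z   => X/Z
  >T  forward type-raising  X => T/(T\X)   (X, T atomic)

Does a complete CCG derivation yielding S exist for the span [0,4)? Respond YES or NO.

NO

N (NP\PP)\N NP (NP\(NP\PP))\NP
CKY chart[0,4] = {N/(N\NP), NP, NP/(NP\NP), PP/(PP\NP), S/(S\NP)}; S ∉ chart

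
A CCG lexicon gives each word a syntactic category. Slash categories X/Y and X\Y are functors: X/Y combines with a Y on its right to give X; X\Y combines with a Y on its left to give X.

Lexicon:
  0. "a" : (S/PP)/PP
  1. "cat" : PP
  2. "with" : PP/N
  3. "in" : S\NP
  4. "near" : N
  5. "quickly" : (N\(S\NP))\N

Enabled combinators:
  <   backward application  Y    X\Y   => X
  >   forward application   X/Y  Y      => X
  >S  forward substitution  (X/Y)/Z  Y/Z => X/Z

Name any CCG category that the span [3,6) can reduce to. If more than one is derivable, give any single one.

[0,6] S   >
  [0,2] S/PP   >
    [0,1] "a" : (S/PP)/PP
    [1,2] "cat" : PP
  [2,6] PP   >
    [2,3] "with" : PP/N
    [3,6] N   <
      [3,4] "in" : S\NP
      [4,6] N\(S\NP)   <
        [4,5] "near" : N
        [5,6] "quickly" : (N\(S\NP))\N

N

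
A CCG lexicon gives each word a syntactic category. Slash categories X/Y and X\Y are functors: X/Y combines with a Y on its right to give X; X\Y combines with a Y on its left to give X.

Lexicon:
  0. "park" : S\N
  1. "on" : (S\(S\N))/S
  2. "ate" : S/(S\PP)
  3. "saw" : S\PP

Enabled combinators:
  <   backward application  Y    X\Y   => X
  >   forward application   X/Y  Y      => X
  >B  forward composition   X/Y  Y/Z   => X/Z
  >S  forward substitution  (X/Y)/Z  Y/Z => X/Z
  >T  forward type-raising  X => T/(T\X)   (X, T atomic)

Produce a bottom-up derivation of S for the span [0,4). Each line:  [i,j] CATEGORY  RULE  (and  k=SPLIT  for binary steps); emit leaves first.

[0,4] S   <
  [0,1] "park" : S\N
  [1,4] S\(S\N)   >
    [1,2] "on" : (S\(S\N))/S
    [2,4] S   >
      [2,3] "ate" : S/(S\PP)
      [3,4] "saw" : S\PP

[0,1] S\N  lex  "park"
[1,2] (S\(S\N))/S  lex  "on"
[2,3] S/(S\PP)  lex  "ate"
[3,4] S\PP  lex  "saw"
[2,4] S  >  k=3
[1,4] S\(S\N)  >  k=2
[0,4] S  <  k=1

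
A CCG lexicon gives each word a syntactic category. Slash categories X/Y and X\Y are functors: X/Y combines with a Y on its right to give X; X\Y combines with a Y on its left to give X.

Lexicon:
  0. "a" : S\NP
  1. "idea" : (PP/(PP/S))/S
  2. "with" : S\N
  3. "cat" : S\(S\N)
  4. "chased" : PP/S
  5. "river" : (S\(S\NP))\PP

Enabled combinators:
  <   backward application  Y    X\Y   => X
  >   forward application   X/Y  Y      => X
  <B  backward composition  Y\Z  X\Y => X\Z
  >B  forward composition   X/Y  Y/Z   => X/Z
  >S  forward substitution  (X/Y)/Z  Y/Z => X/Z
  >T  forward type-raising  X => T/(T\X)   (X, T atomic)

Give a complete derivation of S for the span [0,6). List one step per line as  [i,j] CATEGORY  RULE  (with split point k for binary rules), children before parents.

[0,1] S\NP  lex  "a"
[1,2] (PP/(PP/S))/S  lex  "idea"
[2,3] S\N  lex  "with"
[3,4] S\(S\N)  lex  "cat"
[2,4] S  <  k=3
[1,4] PP/(PP/S)  >  k=2
[4,5] PP/S  lex  "chased"
[1,5] PP  >  k=4
[5,6] (S\(S\NP))\PP  lex  "river"
[1,6] S\(S\NP)  <  k=5
[0,6] S  <  k=1

[0,6] S   <
  [0,1] "a" : S\NP
  [1,6] S\(S\NP)   <
    [1,5] PP   >
      [1,4] PP/(PP/S)   >
        [1,2] "idea" : (PP/(PP/S))/S
        [2,4] S   <
          [2,3] "with" : S\N
          [3,4] "cat" : S\(S\N)
      [4,5] "chased" : PP/S
    [5,6] "river" : (S\(S\NP))\PP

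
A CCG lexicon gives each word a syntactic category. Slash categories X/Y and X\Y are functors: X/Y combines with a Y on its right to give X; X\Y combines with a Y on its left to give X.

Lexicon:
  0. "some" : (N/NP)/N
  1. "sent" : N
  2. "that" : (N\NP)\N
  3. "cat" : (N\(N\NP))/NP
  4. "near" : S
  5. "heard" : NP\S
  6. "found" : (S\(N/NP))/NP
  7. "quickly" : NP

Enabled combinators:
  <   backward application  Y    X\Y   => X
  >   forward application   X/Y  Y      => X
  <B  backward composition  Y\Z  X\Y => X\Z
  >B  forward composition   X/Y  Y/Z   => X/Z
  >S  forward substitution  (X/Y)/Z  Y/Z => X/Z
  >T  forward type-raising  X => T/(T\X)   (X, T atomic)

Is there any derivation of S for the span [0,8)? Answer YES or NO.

[0,8] S   <
  [0,6] N/NP   >
    [0,1] "some" : (N/NP)/N
    [1,6] N   <
      [1,3] N\NP   <
        [1,2] "sent" : N
        [2,3] "that" : (N\NP)\N
      [3,6] N\(N\NP)   >
        [3,4] "cat" : (N\(N\NP))/NP
        [4,6] NP   >
          [4,5] NP/(NP\S)   >T
            [4,5] "near" : S
          [5,6] "heard" : NP\S
  [6,8] S\(N/NP)   >
    [6,7] "found" : (S\(N/NP))/NP
    [7,8] "quickly" : NP

YES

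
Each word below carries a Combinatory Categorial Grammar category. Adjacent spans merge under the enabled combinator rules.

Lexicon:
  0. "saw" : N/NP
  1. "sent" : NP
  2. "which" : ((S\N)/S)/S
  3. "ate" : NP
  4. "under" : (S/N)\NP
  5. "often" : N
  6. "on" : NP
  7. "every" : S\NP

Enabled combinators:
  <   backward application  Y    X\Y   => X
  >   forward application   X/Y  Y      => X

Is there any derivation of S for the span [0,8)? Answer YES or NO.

[0,8] S   <
  [0,2] N   >
    [0,1] "saw" : N/NP
    [1,2] "sent" : NP
  [2,8] S\N   >
    [2,6] (S\N)/S   >
      [2,3] "which" : ((S\N)/S)/S
      [3,6] S   >
        [3,5] S/N   <
          [3,4] "ate" : NP
          [4,5] "under" : (S/N)\NP
        [5,6] "often" : N
    [6,8] S   <
      [6,7] "on" : NP
      [7,8] "every" : S\NP

YES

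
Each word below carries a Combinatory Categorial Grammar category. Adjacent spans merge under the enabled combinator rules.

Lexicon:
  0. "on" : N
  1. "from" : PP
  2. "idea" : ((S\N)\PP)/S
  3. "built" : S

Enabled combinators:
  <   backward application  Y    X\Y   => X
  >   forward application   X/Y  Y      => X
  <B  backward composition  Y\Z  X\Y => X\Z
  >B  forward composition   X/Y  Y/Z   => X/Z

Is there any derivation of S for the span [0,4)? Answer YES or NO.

[0,4] S   <
  [0,1] "on" : N
  [1,4] S\N   <
    [1,2] "from" : PP
    [2,4] (S\N)\PP   >
      [2,3] "idea" : ((S\N)\PP)/S
      [3,4] "built" : S

YES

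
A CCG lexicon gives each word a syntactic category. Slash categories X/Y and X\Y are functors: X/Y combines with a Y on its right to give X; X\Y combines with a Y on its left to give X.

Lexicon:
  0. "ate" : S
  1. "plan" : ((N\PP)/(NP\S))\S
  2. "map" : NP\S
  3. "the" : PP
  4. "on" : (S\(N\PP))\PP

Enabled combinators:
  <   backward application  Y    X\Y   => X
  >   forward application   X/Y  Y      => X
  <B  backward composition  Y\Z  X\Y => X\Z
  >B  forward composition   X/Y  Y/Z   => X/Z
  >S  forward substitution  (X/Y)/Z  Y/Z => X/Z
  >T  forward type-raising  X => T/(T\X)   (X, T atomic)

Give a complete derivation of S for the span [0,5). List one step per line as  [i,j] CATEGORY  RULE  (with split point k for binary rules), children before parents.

[0,1] S  lex  "ate"
[1,2] ((N\PP)/(NP\S))\S  lex  "plan"
[0,2] (N\PP)/(NP\S)  <  k=1
[2,3] NP\S  lex  "map"
[0,3] N\PP  >  k=2
[3,4] PP  lex  "the"
[4,5] (S\(N\PP))\PP  lex  "on"
[3,5] S\(N\PP)  <  k=4
[0,5] S  <  k=3

[0,5] S   <
  [0,3] N\PP   >
    [0,2] (N\PP)/(NP\S)   <
      [0,1] "ate" : S
      [1,2] "plan" : ((N\PP)/(NP\S))\S
    [2,3] "map" : NP\S
  [3,5] S\(N\PP)   <
    [3,4] "the" : PP
    [4,5] "on" : (S\(N\PP))\PP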